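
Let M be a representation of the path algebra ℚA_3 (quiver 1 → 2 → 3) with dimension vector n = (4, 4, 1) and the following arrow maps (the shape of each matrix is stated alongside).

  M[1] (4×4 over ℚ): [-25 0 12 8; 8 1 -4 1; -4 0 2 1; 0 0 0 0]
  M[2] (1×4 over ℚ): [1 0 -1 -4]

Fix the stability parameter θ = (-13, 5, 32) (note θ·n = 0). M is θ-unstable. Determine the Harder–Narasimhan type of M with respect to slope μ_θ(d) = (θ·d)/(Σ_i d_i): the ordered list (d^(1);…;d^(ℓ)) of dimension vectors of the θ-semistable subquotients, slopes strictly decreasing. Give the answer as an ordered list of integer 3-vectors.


Barcode: M ≅ I[1,1], I[1,2]^2, I[1,3], I[2,2]. HN layers by μ_θ (3 steps, strictly decreasing):
  μ^(1)=32; μ^(2)=5; μ^(3)=-13

((0, 0, 1); (0, 4, 0); (4, 0, 0))


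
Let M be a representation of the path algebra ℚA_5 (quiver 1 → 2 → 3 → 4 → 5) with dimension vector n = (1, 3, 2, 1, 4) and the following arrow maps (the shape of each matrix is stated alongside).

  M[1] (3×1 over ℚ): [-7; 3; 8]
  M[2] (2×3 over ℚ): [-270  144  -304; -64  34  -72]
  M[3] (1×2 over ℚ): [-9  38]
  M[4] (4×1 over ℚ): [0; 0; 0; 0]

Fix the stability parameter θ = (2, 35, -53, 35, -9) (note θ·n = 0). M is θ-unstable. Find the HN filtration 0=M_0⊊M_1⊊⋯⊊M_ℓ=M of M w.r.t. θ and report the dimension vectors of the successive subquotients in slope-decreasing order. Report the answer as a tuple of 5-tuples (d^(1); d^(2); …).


Barcode: M ≅ I[1,4], I[2,2], I[2,3], I[5,5]^4. HN layers by μ_θ (3 steps, strictly decreasing):
  μ^(1)=35; μ^(2)=-16/3; μ^(3)=-9

((0, 1, 0, 1, 0); (1, 1, 1, 0, 0); (0, 1, 1, 0, 4))


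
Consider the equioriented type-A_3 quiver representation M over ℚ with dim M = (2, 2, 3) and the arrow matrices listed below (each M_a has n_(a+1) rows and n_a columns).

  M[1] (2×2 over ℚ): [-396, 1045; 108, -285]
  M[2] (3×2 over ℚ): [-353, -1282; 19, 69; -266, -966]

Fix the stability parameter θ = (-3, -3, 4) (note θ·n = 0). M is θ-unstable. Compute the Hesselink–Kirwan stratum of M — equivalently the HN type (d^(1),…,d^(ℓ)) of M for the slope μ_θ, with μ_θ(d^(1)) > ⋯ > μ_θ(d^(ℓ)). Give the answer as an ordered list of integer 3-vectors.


Interval decomposition of M: I[1,1], I[1,3], I[2,3], I[3,3].
HN type (ℓ=2): μ^(1)=4; μ^(2)=-3

((0, 0, 3); (2, 2, 0))


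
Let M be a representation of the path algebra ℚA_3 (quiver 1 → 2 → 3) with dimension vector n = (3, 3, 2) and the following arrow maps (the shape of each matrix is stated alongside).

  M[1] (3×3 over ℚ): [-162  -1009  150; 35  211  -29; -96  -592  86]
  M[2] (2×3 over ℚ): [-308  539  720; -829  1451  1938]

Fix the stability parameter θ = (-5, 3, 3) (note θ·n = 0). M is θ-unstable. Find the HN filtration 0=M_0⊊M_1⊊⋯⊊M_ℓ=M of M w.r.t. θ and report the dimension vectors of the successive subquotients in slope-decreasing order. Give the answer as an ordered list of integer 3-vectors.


Via rank(M_{q-1}∘⋯∘M_p): M ≅ I[1,2], I[1,3]^2.
μ_θ-semistable layers: μ^(1)=3; μ^(2)=-5

((0, 3, 2); (3, 0, 0))


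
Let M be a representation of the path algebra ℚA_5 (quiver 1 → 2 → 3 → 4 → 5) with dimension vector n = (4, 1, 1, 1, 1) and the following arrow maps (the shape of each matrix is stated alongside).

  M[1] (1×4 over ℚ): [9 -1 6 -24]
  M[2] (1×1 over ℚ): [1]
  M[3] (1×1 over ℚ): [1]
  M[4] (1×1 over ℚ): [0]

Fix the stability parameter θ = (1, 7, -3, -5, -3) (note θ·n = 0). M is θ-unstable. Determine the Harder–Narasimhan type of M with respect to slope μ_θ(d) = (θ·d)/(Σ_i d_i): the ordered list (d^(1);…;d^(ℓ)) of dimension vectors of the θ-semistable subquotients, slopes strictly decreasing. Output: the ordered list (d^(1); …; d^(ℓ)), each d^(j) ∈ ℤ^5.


Barcode: M ≅ I[1,1]^3, I[1,4], I[5,5]. HN layers by μ_θ (3 steps, strictly decreasing):
  μ^(1)=1; μ^(2)=0; μ^(3)=-3

((3, 0, 0, 0, 0); (1, 1, 1, 1, 0); (0, 0, 0, 0, 1))


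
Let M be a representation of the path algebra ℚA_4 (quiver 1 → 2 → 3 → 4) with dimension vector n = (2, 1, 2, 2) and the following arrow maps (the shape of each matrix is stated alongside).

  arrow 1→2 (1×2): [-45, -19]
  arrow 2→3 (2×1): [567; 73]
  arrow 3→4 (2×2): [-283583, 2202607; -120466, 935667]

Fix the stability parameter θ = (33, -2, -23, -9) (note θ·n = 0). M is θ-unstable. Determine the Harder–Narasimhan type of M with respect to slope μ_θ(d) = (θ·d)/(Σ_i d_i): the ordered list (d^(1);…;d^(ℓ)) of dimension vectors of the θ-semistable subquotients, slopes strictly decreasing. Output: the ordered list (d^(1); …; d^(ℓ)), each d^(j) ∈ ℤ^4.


Interval decomposition of M: I[1,1], I[1,4], I[3,4].
HN type (ℓ=4): μ^(1)=33; μ^(2)=-1/4; μ^(3)=-9; μ^(4)=-23

((1, 0, 0, 0); (1, 1, 1, 1); (0, 0, 0, 1); (0, 0, 1, 0))


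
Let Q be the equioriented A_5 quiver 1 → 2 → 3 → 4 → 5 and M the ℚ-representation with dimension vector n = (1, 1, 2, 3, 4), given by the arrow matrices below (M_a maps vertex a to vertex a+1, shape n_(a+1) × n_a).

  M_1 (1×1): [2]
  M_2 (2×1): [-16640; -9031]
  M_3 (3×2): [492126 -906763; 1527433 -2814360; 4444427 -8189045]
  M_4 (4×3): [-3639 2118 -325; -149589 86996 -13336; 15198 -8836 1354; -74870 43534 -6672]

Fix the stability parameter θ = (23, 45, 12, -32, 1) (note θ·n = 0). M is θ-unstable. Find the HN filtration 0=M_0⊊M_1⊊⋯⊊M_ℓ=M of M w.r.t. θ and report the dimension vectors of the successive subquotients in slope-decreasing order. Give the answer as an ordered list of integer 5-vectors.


Via rank(M_{q-1}∘⋯∘M_p): M ≅ I[1,5], I[3,5], I[4,5], I[5,5].
μ_θ-semistable layers: μ^(1)=49/5; μ^(2)=1; μ^(3)=-10; μ^(4)=-32

((1, 1, 1, 1, 1); (0, 0, 0, 0, 3); (0, 0, 1, 1, 0); (0, 0, 0, 1, 0))


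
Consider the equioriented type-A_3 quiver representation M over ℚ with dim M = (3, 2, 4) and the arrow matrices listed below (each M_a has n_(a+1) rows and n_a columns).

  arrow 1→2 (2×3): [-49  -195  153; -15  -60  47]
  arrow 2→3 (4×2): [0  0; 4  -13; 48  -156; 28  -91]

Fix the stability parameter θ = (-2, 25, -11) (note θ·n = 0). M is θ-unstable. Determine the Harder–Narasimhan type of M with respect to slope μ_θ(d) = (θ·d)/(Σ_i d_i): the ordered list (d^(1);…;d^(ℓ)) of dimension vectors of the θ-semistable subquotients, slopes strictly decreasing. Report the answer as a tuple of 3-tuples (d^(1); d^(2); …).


Interval decomposition of M: I[1,1], I[1,2], I[1,3], I[3,3]^3.
HN type (ℓ=4): μ^(1)=25; μ^(2)=7; μ^(3)=-2; μ^(4)=-11

((0, 1, 0); (0, 1, 1); (3, 0, 0); (0, 0, 3))


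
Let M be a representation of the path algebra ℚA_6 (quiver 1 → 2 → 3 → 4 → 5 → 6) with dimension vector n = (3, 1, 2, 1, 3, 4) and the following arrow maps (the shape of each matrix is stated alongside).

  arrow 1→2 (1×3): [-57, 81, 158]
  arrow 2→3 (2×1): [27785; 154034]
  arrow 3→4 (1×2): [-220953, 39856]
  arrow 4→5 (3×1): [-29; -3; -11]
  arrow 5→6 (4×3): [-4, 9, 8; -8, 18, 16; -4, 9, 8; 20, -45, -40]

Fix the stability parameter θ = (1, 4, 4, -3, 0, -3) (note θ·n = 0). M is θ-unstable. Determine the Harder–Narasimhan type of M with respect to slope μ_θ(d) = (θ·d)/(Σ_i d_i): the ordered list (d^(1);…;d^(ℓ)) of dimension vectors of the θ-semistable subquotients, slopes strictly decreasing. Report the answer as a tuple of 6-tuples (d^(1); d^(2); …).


Via rank(M_{q-1}∘⋯∘M_p): M ≅ I[1,1]^2, I[1,6], I[3,3], I[5,5]^2, I[6,6]^3.
μ_θ-semistable layers: μ^(1)=4; μ^(2)=1; μ^(3)=1/2; μ^(4)=0; μ^(5)=-3

((0, 0, 1, 0, 0, 0); (2, 0, 0, 0, 0, 0); (1, 1, 1, 1, 1, 1); (0, 0, 0, 0, 2, 0); (0, 0, 0, 0, 0, 3))


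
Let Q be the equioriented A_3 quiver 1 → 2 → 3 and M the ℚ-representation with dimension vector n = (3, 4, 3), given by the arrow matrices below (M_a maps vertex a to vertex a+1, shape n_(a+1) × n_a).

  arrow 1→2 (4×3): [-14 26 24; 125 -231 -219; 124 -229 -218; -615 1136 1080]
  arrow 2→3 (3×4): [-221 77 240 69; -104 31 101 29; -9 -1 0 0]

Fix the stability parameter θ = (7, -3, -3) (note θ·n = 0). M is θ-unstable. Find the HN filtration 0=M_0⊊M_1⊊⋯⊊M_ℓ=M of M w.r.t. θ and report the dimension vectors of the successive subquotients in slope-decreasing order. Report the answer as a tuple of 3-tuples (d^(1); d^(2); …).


Barcode: M ≅ I[1,3]^3, I[2,2]. HN layers by μ_θ (2 steps, strictly decreasing):
  μ^(1)=1/3; μ^(2)=-3

((3, 3, 3); (0, 1, 0))


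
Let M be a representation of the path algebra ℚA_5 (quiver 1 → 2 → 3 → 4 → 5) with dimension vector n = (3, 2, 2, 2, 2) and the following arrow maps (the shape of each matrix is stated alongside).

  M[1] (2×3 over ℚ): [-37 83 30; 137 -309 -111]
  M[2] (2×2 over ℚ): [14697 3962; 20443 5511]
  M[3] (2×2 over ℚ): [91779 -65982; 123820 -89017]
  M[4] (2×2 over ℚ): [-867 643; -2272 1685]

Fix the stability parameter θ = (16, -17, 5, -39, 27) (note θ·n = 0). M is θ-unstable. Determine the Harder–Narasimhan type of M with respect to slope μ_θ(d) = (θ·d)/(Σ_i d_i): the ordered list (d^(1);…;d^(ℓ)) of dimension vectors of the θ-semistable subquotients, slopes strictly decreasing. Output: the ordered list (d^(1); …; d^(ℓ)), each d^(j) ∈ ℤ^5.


Via rank(M_{q-1}∘⋯∘M_p): M ≅ I[1,1], I[1,5]^2.
μ_θ-semistable layers: μ^(1)=27; μ^(2)=16; μ^(3)=-35/4

((0, 0, 0, 0, 2); (1, 0, 0, 0, 0); (2, 2, 2, 2, 0))


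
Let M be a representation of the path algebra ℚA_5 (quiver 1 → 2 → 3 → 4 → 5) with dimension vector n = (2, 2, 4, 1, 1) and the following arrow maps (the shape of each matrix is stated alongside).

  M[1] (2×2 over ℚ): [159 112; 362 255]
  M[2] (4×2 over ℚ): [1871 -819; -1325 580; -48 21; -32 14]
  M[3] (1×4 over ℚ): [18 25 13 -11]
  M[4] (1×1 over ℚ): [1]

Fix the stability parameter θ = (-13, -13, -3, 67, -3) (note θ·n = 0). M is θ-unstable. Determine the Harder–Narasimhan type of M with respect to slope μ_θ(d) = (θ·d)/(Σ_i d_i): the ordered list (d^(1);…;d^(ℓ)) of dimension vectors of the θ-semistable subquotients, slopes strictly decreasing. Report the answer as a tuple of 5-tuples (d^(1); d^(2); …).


Via rank(M_{q-1}∘⋯∘M_p): M ≅ I[1,3], I[1,5], I[3,3]^2.
μ_θ-semistable layers: μ^(1)=32; μ^(2)=-3; μ^(3)=-13

((0, 0, 0, 1, 1); (0, 0, 4, 0, 0); (2, 2, 0, 0, 0))


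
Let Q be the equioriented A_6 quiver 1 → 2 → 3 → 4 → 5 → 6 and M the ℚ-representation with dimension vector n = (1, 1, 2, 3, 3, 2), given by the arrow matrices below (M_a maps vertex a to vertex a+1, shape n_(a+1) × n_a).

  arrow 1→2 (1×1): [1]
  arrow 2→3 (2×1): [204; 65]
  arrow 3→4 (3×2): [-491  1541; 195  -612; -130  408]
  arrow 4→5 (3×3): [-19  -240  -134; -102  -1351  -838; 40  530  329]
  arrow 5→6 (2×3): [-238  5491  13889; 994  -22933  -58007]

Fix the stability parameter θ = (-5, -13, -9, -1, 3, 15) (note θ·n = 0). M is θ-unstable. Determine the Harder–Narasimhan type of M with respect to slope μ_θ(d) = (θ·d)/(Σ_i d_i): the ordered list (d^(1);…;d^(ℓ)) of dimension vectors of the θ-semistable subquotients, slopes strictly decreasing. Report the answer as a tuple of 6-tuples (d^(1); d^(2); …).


Interval decomposition of M: I[1,5], I[3,6], I[4,5], I[6,6].
HN type (ℓ=4): μ^(1)=15; μ^(2)=3; μ^(3)=-1; μ^(4)=-9

((0, 0, 0, 0, 0, 2); (0, 0, 0, 0, 3, 0); (0, 0, 0, 3, 0, 0); (1, 1, 2, 0, 0, 0))


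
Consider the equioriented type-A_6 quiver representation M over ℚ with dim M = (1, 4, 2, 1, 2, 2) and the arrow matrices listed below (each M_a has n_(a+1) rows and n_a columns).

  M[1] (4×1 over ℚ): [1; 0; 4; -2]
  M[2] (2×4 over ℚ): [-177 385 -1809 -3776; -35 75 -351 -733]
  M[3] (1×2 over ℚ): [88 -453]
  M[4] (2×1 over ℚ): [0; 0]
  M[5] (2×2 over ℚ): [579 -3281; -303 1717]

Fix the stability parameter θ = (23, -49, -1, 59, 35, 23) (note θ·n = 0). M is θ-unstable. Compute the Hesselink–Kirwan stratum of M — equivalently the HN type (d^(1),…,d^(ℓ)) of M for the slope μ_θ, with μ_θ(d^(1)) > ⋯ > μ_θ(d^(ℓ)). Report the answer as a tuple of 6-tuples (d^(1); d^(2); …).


Interval decomposition of M: I[1,4], I[2,2]^2, I[2,3], I[5,5], I[5,6], I[6,6].
HN type (ℓ=7): μ^(1)=59; μ^(2)=35; μ^(3)=29; μ^(4)=23; μ^(5)=-1; μ^(6)=-13; μ^(7)=-49

((0, 0, 0, 1, 0, 0); (0, 0, 0, 0, 1, 0); (0, 0, 0, 0, 1, 1); (0, 0, 0, 0, 0, 1); (0, 0, 2, 0, 0, 0); (1, 1, 0, 0, 0, 0); (0, 3, 0, 0, 0, 0))


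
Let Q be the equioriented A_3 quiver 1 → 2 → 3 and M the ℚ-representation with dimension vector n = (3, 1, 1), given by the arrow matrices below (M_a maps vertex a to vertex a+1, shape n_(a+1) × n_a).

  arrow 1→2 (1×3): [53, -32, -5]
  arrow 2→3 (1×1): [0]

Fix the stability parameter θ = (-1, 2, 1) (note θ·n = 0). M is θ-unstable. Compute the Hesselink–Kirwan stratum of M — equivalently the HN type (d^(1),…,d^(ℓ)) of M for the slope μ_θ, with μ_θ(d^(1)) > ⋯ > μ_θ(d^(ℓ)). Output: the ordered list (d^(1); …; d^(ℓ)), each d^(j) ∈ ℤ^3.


Interval decomposition of M: I[1,1]^2, I[1,2], I[3,3].
HN type (ℓ=3): μ^(1)=2; μ^(2)=1; μ^(3)=-1

((0, 1, 0); (0, 0, 1); (3, 0, 0))


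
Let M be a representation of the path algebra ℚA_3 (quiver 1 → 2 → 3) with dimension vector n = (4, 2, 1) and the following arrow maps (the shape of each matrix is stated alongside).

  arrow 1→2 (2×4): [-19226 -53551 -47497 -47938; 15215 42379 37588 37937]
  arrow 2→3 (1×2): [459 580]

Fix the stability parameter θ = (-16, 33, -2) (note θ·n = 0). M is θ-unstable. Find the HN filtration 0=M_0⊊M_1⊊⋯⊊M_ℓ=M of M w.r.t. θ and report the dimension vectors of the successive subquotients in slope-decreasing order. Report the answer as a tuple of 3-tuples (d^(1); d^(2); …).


Barcode: M ≅ I[1,1]^2, I[1,2], I[1,3]. HN layers by μ_θ (3 steps, strictly decreasing):
  μ^(1)=33; μ^(2)=31/2; μ^(3)=-16

((0, 1, 0); (0, 1, 1); (4, 0, 0))


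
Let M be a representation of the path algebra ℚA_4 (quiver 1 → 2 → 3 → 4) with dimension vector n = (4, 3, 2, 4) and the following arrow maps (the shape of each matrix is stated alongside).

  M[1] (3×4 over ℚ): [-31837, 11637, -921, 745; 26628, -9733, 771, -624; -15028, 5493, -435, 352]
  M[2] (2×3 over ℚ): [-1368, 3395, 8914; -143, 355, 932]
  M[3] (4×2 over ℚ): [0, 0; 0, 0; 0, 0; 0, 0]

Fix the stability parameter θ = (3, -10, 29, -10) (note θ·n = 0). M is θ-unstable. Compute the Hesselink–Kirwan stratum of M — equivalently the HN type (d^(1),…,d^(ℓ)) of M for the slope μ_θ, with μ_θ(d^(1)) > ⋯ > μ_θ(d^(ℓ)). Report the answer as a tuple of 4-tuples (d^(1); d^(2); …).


Via rank(M_{q-1}∘⋯∘M_p): M ≅ I[1,1]^2, I[1,3]^2, I[2,2], I[4,4]^4.
μ_θ-semistable layers: μ^(1)=29; μ^(2)=3; μ^(3)=-7/2; μ^(4)=-10

((0, 0, 2, 0); (2, 0, 0, 0); (2, 2, 0, 0); (0, 1, 0, 4))


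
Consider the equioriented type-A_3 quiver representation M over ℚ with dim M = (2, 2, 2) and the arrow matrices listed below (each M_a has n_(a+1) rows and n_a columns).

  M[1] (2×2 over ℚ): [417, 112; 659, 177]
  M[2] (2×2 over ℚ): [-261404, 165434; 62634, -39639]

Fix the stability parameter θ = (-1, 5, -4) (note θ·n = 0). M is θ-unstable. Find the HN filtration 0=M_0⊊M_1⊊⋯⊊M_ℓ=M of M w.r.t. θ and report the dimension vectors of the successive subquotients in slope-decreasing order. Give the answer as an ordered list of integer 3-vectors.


Via rank(M_{q-1}∘⋯∘M_p): M ≅ I[1,2], I[1,3], I[3,3].
μ_θ-semistable layers: μ^(1)=5; μ^(2)=1/2; μ^(3)=-1; μ^(4)=-4

((0, 1, 0); (0, 1, 1); (2, 0, 0); (0, 0, 1))


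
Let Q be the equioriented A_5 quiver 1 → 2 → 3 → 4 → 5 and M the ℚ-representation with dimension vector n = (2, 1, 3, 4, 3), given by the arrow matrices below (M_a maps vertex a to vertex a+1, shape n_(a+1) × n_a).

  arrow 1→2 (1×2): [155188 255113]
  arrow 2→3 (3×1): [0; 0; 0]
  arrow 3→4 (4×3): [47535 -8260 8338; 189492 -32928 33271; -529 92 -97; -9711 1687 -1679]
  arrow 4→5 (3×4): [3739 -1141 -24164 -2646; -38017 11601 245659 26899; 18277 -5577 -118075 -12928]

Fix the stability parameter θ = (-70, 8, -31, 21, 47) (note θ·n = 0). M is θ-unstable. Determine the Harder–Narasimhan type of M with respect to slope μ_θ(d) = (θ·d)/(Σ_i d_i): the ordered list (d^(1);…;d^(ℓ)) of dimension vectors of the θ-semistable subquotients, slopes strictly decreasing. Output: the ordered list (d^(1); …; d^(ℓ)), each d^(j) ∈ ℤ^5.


Interval decomposition of M: I[1,1], I[1,2], I[3,4], I[3,5]^2, I[4,5].
HN type (ℓ=5): μ^(1)=47; μ^(2)=21; μ^(3)=8; μ^(4)=-31; μ^(5)=-70

((0, 0, 0, 0, 3); (0, 0, 0, 4, 0); (0, 1, 0, 0, 0); (0, 0, 3, 0, 0); (2, 0, 0, 0, 0))


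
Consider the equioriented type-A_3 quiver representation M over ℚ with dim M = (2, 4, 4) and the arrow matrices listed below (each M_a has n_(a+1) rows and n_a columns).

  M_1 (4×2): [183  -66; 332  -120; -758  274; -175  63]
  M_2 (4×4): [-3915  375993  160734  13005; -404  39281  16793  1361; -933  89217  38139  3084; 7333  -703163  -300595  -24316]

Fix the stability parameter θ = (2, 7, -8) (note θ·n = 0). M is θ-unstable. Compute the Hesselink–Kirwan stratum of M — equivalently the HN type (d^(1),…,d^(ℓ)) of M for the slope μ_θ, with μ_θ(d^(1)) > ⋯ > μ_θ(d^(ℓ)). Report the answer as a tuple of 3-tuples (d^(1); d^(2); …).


Via rank(M_{q-1}∘⋯∘M_p): M ≅ I[1,3]^2, I[2,2], I[2,3], I[3,3].
μ_θ-semistable layers: μ^(1)=7; μ^(2)=1/3; μ^(3)=-1/2; μ^(4)=-8

((0, 1, 0); (2, 2, 2); (0, 1, 1); (0, 0, 1))


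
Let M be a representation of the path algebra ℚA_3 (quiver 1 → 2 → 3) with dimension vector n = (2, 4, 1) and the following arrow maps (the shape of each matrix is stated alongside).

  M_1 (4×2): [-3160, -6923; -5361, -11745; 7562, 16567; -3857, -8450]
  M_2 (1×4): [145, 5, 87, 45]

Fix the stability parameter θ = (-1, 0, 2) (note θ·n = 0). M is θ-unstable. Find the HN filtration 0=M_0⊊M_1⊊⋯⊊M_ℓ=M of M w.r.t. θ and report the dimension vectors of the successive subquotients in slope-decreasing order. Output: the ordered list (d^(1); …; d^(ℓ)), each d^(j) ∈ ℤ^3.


Interval decomposition of M: I[1,2], I[1,3], I[2,2]^2.
HN type (ℓ=3): μ^(1)=2; μ^(2)=0; μ^(3)=-1

((0, 0, 1); (0, 4, 0); (2, 0, 0))


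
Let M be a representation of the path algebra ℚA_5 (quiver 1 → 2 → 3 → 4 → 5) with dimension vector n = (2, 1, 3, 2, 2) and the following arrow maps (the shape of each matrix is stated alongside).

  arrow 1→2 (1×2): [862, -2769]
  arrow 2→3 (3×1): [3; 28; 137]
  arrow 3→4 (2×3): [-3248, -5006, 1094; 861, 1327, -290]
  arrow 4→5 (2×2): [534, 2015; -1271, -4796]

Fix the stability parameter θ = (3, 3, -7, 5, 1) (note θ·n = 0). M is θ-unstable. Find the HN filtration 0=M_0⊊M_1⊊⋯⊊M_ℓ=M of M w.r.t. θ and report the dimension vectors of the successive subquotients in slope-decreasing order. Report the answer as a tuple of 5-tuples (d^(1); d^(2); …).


Barcode: M ≅ I[1,1], I[1,5], I[3,3], I[3,5]. HN layers by μ_θ (3 steps, strictly decreasing):
  μ^(1)=3; μ^(2)=-1/3; μ^(3)=-7

((1, 0, 0, 2, 2); (1, 1, 1, 0, 0); (0, 0, 2, 0, 0))


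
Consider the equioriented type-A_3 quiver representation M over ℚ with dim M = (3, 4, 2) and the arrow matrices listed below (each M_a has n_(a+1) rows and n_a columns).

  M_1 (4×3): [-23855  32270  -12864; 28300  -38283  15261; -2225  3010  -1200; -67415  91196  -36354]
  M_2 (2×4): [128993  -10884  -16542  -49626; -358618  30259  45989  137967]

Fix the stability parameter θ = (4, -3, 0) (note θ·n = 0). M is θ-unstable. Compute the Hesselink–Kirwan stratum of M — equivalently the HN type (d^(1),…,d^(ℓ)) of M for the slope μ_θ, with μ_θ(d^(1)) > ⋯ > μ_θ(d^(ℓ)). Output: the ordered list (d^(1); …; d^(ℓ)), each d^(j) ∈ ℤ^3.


Via rank(M_{q-1}∘⋯∘M_p): M ≅ I[1,1], I[1,3]^2, I[2,2]^2.
μ_θ-semistable layers: μ^(1)=4; μ^(2)=1/3; μ^(3)=-3

((1, 0, 0); (2, 2, 2); (0, 2, 0))


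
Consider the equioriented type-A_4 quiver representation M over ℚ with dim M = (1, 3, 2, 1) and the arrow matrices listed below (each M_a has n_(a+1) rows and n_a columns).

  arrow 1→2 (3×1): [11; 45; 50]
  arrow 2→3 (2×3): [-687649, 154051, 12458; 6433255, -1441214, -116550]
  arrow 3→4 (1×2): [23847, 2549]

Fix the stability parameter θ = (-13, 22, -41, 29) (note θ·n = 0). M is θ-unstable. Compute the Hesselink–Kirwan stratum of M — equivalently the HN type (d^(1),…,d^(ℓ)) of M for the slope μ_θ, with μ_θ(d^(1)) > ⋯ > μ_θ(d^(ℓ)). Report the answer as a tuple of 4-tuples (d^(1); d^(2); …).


Via rank(M_{q-1}∘⋯∘M_p): M ≅ I[1,4], I[2,2], I[2,3].
μ_θ-semistable layers: μ^(1)=29; μ^(2)=22; μ^(3)=-19/2; μ^(4)=-13

((0, 0, 0, 1); (0, 1, 0, 0); (0, 2, 2, 0); (1, 0, 0, 0))


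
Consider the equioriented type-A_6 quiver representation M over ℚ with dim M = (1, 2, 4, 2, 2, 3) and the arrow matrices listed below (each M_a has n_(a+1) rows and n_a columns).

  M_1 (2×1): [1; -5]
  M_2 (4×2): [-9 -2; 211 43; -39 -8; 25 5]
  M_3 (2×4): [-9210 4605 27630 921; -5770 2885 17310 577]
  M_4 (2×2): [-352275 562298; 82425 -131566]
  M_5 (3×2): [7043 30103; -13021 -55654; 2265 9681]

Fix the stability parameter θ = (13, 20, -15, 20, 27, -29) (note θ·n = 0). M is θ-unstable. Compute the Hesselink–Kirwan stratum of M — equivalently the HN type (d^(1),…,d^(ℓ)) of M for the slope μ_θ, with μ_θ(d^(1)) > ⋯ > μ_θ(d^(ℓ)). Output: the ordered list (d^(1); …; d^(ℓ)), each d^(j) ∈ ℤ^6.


Barcode: M ≅ I[1,3], I[2,3], I[3,3], I[3,6], I[4,4], I[5,6], I[6,6]. HN layers by μ_θ (6 steps, strictly decreasing):
  μ^(1)=20; μ^(2)=6; μ^(3)=5/2; μ^(4)=-1; μ^(5)=-15; μ^(6)=-29

((0, 0, 0, 1, 0, 0); (1, 1, 1, 1, 1, 1); (0, 1, 1, 0, 0, 0); (0, 0, 0, 0, 1, 1); (0, 0, 2, 0, 0, 0); (0, 0, 0, 0, 0, 1))


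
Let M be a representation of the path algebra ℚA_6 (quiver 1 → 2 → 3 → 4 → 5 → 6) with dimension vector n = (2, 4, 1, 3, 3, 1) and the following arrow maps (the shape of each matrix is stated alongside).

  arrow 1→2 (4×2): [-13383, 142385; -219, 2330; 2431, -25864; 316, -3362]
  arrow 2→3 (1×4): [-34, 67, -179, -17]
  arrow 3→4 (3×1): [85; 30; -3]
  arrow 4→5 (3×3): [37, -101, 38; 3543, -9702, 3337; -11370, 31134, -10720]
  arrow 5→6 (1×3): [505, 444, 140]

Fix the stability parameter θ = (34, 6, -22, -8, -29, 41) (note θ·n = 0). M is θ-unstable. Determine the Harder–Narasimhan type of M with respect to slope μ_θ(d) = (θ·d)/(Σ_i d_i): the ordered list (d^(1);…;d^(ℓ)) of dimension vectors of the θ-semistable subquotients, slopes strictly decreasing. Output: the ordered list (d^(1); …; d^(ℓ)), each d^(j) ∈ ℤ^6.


Via rank(M_{q-1}∘⋯∘M_p): M ≅ I[1,2], I[1,6], I[2,2]^2, I[4,4], I[4,5], I[5,5].
μ_θ-semistable layers: μ^(1)=41; μ^(2)=20; μ^(3)=6; μ^(4)=-19/5; μ^(5)=-8; μ^(6)=-37/2; μ^(7)=-29

((0, 0, 0, 0, 0, 1); (1, 1, 0, 0, 0, 0); (0, 2, 0, 0, 0, 0); (1, 1, 1, 1, 1, 0); (0, 0, 0, 1, 0, 0); (0, 0, 0, 1, 1, 0); (0, 0, 0, 0, 1, 0))


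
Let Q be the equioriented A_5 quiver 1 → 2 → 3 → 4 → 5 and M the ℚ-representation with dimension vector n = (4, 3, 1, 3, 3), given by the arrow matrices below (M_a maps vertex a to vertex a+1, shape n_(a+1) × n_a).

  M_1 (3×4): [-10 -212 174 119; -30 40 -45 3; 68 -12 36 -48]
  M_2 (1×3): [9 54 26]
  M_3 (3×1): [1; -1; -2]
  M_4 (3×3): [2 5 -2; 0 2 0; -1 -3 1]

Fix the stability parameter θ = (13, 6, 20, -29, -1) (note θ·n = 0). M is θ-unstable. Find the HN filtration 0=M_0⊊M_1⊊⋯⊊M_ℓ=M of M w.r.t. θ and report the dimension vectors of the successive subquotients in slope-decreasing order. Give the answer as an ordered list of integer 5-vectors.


Interval decomposition of M: I[1,1], I[1,2]^2, I[1,5], I[4,4], I[4,5], I[5,5].
HN type (ℓ=5): μ^(1)=13; μ^(2)=19/2; μ^(3)=9/5; μ^(4)=-1; μ^(5)=-29

((1, 0, 0, 0, 0); (2, 2, 0, 0, 0); (1, 1, 1, 1, 1); (0, 0, 0, 0, 2); (0, 0, 0, 2, 0))


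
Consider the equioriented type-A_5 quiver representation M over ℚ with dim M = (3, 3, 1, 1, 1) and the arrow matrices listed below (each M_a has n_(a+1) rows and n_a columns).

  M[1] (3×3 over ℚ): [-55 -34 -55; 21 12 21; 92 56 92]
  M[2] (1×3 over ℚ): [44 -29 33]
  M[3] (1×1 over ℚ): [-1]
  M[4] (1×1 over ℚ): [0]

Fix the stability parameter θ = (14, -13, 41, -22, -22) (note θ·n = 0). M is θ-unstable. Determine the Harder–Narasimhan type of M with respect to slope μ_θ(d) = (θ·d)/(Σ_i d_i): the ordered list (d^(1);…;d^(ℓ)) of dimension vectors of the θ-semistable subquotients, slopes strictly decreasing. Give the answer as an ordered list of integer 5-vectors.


Via rank(M_{q-1}∘⋯∘M_p): M ≅ I[1,1], I[1,2], I[1,4], I[2,2], I[5,5].
μ_θ-semistable layers: μ^(1)=14; μ^(2)=19/2; μ^(3)=1/2; μ^(4)=-13; μ^(5)=-22

((1, 0, 0, 0, 0); (0, 0, 1, 1, 0); (2, 2, 0, 0, 0); (0, 1, 0, 0, 0); (0, 0, 0, 0, 1))


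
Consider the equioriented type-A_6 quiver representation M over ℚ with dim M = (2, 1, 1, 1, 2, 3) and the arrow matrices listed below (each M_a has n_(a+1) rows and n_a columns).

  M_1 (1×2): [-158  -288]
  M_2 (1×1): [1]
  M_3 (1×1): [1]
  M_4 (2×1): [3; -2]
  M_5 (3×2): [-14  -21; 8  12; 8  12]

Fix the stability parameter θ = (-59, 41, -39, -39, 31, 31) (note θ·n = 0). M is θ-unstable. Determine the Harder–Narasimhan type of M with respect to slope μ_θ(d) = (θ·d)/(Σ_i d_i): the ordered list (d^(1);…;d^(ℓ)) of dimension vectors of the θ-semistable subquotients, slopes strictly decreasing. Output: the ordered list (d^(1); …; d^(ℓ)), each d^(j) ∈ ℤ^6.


Via rank(M_{q-1}∘⋯∘M_p): M ≅ I[1,1], I[1,5], I[5,6], I[6,6]^2.
μ_θ-semistable layers: μ^(1)=31; μ^(2)=-37/3; μ^(3)=-59

((0, 0, 0, 0, 2, 3); (0, 1, 1, 1, 0, 0); (2, 0, 0, 0, 0, 0))


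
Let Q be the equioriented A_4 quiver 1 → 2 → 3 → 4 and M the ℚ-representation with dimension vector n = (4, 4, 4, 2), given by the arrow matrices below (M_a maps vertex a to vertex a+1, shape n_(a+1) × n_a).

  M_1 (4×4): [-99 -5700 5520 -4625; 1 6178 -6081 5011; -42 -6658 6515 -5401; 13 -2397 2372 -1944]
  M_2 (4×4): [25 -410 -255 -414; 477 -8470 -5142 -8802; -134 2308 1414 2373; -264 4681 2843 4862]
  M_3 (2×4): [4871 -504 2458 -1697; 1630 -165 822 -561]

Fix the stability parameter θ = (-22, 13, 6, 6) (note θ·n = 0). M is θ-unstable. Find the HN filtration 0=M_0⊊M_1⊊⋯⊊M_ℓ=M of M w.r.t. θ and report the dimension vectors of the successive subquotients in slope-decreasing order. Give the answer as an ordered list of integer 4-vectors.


Via rank(M_{q-1}∘⋯∘M_p): M ≅ I[1,3]^2, I[1,4]^2.
μ_θ-semistable layers: μ^(1)=19/2; μ^(2)=25/3; μ^(3)=-22

((0, 2, 2, 0); (0, 2, 2, 2); (4, 0, 0, 0))


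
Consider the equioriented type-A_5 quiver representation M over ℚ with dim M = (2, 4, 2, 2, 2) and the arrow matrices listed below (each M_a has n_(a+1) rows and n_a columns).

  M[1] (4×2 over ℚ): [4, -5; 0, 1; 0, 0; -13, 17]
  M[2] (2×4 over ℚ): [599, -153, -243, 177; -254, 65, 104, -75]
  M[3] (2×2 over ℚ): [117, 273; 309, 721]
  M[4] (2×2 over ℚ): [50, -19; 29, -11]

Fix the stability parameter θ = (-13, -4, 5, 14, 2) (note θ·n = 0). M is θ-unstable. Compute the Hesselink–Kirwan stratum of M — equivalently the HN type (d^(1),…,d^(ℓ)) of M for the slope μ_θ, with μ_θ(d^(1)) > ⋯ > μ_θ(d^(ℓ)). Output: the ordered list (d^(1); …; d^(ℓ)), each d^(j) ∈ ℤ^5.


Interval decomposition of M: I[1,3], I[1,5], I[2,2]^2, I[4,5].
HN type (ℓ=4): μ^(1)=8; μ^(2)=5; μ^(3)=-4; μ^(4)=-13

((0, 0, 0, 2, 2); (0, 0, 2, 0, 0); (0, 4, 0, 0, 0); (2, 0, 0, 0, 0))


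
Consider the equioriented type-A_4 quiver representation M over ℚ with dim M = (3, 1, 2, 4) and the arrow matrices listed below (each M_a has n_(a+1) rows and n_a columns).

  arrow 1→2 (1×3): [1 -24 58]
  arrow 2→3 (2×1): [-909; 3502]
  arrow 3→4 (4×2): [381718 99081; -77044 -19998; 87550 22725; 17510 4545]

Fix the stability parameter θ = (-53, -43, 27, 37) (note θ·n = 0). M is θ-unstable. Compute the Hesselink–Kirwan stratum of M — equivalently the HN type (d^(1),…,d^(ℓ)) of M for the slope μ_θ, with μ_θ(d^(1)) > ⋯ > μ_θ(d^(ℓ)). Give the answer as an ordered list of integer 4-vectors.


Barcode: M ≅ I[1,1]^2, I[1,3], I[3,4], I[4,4]^3. HN layers by μ_θ (4 steps, strictly decreasing):
  μ^(1)=37; μ^(2)=27; μ^(3)=-43; μ^(4)=-53

((0, 0, 0, 4); (0, 0, 2, 0); (0, 1, 0, 0); (3, 0, 0, 0))


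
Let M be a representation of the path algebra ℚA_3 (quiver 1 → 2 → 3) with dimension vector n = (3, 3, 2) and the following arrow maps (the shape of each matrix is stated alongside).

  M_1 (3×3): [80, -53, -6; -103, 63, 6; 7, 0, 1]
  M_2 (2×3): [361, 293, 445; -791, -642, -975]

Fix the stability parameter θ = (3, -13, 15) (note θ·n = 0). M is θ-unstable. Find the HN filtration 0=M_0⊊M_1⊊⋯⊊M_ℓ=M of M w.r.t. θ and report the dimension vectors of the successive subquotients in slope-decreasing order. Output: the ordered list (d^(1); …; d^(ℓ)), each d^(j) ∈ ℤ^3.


Via rank(M_{q-1}∘⋯∘M_p): M ≅ I[1,2], I[1,3]^2.
μ_θ-semistable layers: μ^(1)=15; μ^(2)=-5

((0, 0, 2); (3, 3, 0))


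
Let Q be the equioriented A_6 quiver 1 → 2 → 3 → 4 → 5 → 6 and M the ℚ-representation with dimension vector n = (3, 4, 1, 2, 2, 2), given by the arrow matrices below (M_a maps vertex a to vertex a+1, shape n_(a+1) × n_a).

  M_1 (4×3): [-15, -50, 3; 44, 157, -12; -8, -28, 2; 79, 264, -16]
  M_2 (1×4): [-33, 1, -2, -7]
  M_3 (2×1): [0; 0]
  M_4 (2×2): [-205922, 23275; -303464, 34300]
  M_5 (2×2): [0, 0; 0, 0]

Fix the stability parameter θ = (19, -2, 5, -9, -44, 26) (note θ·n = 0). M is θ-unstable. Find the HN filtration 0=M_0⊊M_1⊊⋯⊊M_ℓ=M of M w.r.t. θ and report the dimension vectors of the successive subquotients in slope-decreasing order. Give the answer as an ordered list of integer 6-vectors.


Interval decomposition of M: I[1,2]^2, I[1,3], I[2,2], I[4,4], I[4,5], I[5,5], I[6,6]^2.
HN type (ℓ=7): μ^(1)=26; μ^(2)=17/2; μ^(3)=22/3; μ^(4)=-2; μ^(5)=-9; μ^(6)=-53/2; μ^(7)=-44

((0, 0, 0, 0, 0, 2); (2, 2, 0, 0, 0, 0); (1, 1, 1, 0, 0, 0); (0, 1, 0, 0, 0, 0); (0, 0, 0, 1, 0, 0); (0, 0, 0, 1, 1, 0); (0, 0, 0, 0, 1, 0))


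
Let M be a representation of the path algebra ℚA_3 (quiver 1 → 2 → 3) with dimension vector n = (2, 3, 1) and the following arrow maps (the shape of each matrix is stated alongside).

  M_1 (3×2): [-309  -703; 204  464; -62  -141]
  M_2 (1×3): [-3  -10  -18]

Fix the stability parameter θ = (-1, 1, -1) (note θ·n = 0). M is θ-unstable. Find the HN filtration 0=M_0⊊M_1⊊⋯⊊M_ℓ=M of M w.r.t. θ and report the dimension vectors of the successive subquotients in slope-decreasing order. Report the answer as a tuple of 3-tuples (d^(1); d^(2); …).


Interval decomposition of M: I[1,2], I[1,3], I[2,2].
HN type (ℓ=3): μ^(1)=1; μ^(2)=0; μ^(3)=-1

((0, 2, 0); (0, 1, 1); (2, 0, 0))


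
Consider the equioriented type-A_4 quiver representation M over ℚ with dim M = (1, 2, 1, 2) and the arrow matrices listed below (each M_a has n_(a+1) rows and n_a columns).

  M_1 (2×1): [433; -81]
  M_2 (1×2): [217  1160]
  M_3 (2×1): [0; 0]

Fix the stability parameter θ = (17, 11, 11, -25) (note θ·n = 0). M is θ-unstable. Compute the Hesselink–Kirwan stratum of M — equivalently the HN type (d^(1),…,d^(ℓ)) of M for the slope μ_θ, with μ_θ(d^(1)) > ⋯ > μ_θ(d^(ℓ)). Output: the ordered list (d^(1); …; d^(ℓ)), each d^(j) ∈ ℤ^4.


Via rank(M_{q-1}∘⋯∘M_p): M ≅ I[1,3], I[2,2], I[4,4]^2.
μ_θ-semistable layers: μ^(1)=13; μ^(2)=11; μ^(3)=-25

((1, 1, 1, 0); (0, 1, 0, 0); (0, 0, 0, 2))


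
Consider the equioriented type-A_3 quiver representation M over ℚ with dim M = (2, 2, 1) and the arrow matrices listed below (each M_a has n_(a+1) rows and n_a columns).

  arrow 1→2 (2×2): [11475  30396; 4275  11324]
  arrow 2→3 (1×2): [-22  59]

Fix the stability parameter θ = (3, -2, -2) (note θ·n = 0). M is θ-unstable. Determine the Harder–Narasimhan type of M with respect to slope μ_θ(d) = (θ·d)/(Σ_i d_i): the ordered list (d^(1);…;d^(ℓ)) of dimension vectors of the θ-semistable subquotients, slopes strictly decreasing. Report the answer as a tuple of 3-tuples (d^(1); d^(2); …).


Interval decomposition of M: I[1,1], I[1,3], I[2,2].
HN type (ℓ=3): μ^(1)=3; μ^(2)=-1/3; μ^(3)=-2

((1, 0, 0); (1, 1, 1); (0, 1, 0))


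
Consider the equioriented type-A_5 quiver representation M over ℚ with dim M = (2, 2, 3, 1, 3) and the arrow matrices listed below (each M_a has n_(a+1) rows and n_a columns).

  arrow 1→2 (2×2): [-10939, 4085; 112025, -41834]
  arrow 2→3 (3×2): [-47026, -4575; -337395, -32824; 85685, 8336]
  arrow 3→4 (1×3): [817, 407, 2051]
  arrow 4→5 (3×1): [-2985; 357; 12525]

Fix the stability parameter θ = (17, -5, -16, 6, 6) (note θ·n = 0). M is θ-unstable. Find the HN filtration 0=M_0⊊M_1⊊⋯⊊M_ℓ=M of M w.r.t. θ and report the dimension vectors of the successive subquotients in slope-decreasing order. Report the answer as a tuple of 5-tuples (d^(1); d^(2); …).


Via rank(M_{q-1}∘⋯∘M_p): M ≅ I[1,3], I[1,5], I[3,3], I[5,5]^2.
μ_θ-semistable layers: μ^(1)=6; μ^(2)=-4/3; μ^(3)=-16

((0, 0, 0, 1, 3); (2, 2, 2, 0, 0); (0, 0, 1, 0, 0))


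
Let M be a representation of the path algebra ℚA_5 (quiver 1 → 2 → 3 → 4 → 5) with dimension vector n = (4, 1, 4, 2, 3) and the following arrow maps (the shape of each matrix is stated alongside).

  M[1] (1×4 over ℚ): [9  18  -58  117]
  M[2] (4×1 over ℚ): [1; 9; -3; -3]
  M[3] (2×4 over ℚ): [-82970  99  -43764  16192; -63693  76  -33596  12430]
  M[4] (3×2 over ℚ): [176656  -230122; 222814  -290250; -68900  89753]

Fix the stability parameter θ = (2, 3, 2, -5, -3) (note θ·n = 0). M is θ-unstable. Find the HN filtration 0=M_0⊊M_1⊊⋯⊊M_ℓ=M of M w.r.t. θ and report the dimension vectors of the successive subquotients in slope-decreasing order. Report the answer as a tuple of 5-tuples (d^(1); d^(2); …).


Interval decomposition of M: I[1,1]^3, I[1,5], I[3,3]^2, I[3,5], I[5,5].
HN type (ℓ=4): μ^(1)=2; μ^(2)=-1/5; μ^(3)=-2; μ^(4)=-3

((3, 0, 2, 0, 0); (1, 1, 1, 1, 1); (0, 0, 1, 1, 1); (0, 0, 0, 0, 1))


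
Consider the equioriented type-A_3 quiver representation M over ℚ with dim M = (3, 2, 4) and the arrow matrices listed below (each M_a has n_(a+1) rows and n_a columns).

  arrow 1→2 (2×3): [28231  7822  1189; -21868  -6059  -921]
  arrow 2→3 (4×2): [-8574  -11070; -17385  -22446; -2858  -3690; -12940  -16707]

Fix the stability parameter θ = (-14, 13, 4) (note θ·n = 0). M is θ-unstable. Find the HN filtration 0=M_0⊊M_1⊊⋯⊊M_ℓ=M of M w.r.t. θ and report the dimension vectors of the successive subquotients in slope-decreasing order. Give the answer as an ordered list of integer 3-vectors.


Via rank(M_{q-1}∘⋯∘M_p): M ≅ I[1,1], I[1,3]^2, I[3,3]^2.
μ_θ-semistable layers: μ^(1)=17/2; μ^(2)=4; μ^(3)=-14

((0, 2, 2); (0, 0, 2); (3, 0, 0))


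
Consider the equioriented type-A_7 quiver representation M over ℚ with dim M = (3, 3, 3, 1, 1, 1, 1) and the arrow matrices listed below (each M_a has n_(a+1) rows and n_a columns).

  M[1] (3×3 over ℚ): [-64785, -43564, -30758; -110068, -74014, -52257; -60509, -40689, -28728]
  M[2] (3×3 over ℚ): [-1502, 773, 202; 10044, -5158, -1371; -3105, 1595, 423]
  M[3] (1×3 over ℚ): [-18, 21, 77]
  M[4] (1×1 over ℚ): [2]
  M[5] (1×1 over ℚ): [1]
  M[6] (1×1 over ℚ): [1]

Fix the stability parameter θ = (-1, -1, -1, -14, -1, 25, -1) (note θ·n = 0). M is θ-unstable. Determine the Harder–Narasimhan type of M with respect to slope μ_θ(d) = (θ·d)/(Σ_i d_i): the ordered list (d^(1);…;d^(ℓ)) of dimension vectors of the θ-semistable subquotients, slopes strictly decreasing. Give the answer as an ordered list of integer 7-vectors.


Interval decomposition of M: I[1,3]^2, I[1,7].
HN type (ℓ=3): μ^(1)=12; μ^(2)=-1; μ^(3)=-17/4

((0, 0, 0, 0, 0, 1, 1); (2, 2, 2, 0, 1, 0, 0); (1, 1, 1, 1, 0, 0, 0))


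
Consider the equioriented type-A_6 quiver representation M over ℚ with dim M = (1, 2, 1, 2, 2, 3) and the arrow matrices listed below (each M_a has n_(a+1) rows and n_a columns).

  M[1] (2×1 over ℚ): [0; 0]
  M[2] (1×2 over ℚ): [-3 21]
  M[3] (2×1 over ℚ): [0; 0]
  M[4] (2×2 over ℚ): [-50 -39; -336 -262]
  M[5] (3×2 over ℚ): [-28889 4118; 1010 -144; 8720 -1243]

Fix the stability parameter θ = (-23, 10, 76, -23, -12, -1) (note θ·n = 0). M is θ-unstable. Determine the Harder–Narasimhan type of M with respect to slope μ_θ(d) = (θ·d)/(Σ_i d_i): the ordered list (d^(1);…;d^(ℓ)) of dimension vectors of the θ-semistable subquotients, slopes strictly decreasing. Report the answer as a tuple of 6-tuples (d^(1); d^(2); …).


Interval decomposition of M: I[1,1], I[2,2], I[2,3], I[4,6]^2, I[6,6].
HN type (ℓ=5): μ^(1)=76; μ^(2)=10; μ^(3)=-1; μ^(4)=-12; μ^(5)=-23

((0, 0, 1, 0, 0, 0); (0, 2, 0, 0, 0, 0); (0, 0, 0, 0, 0, 3); (0, 0, 0, 0, 2, 0); (1, 0, 0, 2, 0, 0))


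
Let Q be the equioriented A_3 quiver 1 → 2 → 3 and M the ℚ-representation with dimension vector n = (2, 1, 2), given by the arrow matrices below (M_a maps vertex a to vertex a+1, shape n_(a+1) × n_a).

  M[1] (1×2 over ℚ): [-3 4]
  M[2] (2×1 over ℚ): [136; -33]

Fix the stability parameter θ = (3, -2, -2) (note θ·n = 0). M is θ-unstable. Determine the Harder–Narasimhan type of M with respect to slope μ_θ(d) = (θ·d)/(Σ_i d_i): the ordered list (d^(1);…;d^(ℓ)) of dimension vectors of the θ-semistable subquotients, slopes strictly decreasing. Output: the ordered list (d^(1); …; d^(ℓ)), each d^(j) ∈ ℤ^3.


Barcode: M ≅ I[1,1], I[1,3], I[3,3]. HN layers by μ_θ (3 steps, strictly decreasing):
  μ^(1)=3; μ^(2)=-1/3; μ^(3)=-2

((1, 0, 0); (1, 1, 1); (0, 0, 1))


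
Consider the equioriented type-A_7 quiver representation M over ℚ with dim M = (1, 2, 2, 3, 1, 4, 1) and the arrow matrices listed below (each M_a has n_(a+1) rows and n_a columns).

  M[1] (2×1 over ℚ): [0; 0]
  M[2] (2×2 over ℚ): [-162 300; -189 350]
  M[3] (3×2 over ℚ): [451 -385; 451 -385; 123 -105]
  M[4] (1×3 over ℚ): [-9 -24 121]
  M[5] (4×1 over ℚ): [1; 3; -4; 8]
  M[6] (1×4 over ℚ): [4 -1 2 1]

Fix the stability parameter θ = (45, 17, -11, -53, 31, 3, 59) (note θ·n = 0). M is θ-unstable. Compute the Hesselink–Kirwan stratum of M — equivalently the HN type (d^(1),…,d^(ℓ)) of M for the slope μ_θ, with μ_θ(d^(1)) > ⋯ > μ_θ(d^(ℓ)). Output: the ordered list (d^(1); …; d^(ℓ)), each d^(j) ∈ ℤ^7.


Barcode: M ≅ I[1,1], I[2,2], I[2,4], I[3,3], I[4,4], I[4,7], I[6,6]^3. HN layers by μ_θ (7 steps, strictly decreasing):
  μ^(1)=59; μ^(2)=45; μ^(3)=17; μ^(4)=3; μ^(5)=-11; μ^(6)=-47/3; μ^(7)=-53

((0, 0, 0, 0, 0, 0, 1); (1, 0, 0, 0, 0, 0, 0); (0, 1, 0, 0, 1, 1, 0); (0, 0, 0, 0, 0, 3, 0); (0, 0, 1, 0, 0, 0, 0); (0, 1, 1, 1, 0, 0, 0); (0, 0, 0, 2, 0, 0, 0))


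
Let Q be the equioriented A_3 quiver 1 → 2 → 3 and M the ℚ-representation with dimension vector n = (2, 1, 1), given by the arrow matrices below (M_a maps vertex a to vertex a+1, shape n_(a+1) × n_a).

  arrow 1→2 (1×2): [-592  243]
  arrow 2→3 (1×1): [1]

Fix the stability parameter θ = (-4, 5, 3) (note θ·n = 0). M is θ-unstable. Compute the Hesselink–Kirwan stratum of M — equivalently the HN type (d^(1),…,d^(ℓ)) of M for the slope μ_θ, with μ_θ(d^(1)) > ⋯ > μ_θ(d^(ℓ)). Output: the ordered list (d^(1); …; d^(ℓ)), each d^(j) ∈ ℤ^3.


Barcode: M ≅ I[1,1], I[1,3]. HN layers by μ_θ (2 steps, strictly decreasing):
  μ^(1)=4; μ^(2)=-4

((0, 1, 1); (2, 0, 0))


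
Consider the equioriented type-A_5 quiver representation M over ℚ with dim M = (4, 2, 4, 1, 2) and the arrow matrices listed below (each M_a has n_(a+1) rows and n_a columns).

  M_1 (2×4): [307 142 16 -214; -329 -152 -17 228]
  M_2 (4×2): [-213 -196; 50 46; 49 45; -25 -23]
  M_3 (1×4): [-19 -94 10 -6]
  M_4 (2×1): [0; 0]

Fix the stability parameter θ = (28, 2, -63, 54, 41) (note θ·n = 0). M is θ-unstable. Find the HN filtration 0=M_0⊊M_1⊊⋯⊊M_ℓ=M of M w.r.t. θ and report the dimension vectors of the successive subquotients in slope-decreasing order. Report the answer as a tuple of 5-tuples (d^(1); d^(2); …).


Barcode: M ≅ I[1,1]^2, I[1,3], I[1,4], I[3,3]^2, I[5,5]^2. HN layers by μ_θ (5 steps, strictly decreasing):
  μ^(1)=54; μ^(2)=41; μ^(3)=28; μ^(4)=-11; μ^(5)=-63

((0, 0, 0, 1, 0); (0, 0, 0, 0, 2); (2, 0, 0, 0, 0); (2, 2, 2, 0, 0); (0, 0, 2, 0, 0))
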